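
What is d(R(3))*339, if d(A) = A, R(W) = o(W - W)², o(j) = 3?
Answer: 3051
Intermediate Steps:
R(W) = 9 (R(W) = 3² = 9)
d(R(3))*339 = 9*339 = 3051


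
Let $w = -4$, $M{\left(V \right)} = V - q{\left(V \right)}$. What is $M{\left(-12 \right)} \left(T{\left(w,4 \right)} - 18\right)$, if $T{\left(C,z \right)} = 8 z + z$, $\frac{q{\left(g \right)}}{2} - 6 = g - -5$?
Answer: $-180$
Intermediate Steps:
$q{\left(g \right)} = 22 + 2 g$ ($q{\left(g \right)} = 12 + 2 \left(g - -5\right) = 12 + 2 \left(g + 5\right) = 12 + 2 \left(5 + g\right) = 12 + \left(10 + 2 g\right) = 22 + 2 g$)
$M{\left(V \right)} = -22 - V$ ($M{\left(V \right)} = V - \left(22 + 2 V\right) = -22 - V$)
$T{\left(C,z \right)} = 9 z$
$M{\left(-12 \right)} \left(T{\left(w,4 \right)} - 18\right) = \left(-22 - -12\right) \left(9 \cdot 4 - 18\right) = \left(-22 + 12\right) \left(36 - 18\right) = \left(-10\right) 18 = -180$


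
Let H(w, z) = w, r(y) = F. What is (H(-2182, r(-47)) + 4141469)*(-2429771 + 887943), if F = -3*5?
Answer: -6382068596636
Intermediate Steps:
F = -15
r(y) = -15
(H(-2182, r(-47)) + 4141469)*(-2429771 + 887943) = (-2182 + 4141469)*(-2429771 + 887943) = 4139287*(-1541828) = -6382068596636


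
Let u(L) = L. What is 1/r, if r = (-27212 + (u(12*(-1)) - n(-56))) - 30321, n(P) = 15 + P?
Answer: -1/57504 ≈ -1.7390e-5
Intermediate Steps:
r = -57504 (r = (-27212 + (12*(-1) - (15 - 56))) - 30321 = (-27212 + (-12 - 1*(-41))) - 30321 = (-27212 + (-12 + 41)) - 30321 = (-27212 + 29) - 30321 = -27183 - 30321 = -57504)
1/r = 1/(-57504) = -1/57504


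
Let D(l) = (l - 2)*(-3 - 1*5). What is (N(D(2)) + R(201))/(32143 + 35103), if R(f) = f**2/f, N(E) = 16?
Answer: 217/67246 ≈ 0.0032270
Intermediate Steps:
D(l) = 16 - 8*l (D(l) = (-2 + l)*(-3 - 5) = (-2 + l)*(-8) = 16 - 8*l)
R(f) = f
(N(D(2)) + R(201))/(32143 + 35103) = (16 + 201)/(32143 + 35103) = 217/67246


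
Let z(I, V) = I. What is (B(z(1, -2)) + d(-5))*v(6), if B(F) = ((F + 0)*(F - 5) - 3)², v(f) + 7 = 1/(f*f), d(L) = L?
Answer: -2761/9 ≈ -306.78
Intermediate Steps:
v(f) = -7 + f⁻² (v(f) = -7 + 1/(f*f) = -7 + f⁻²)
B(F) = (-3 + F*(-5 + F))² (B(F) = (F*(-5 + F) - 3)² = (-3 + F*(-5 + F))²)
(B(z(1, -2)) + d(-5))*v(6) = ((3 - 1*1² + 5*1)² - 5)*(-7 + 6⁻²) = ((3 - 1*1 + 5)² - 5)*(-7 + 1/36) = ((3 - 1 + 5)² - 5)*(-251/36) = (7² - 5)*(-251/36) = (49 - 5)*(-251/36) = 44*(-251/36) = -2761/9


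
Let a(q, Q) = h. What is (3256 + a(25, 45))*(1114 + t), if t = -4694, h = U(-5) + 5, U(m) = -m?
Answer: -11692280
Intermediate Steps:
h = 10 (h = -1*(-5) + 5 = 5 + 5 = 10)
a(q, Q) = 10
(3256 + a(25, 45))*(1114 + t) = (3256 + 10)*(1114 - 4694) = 3266*(-3580) = -11692280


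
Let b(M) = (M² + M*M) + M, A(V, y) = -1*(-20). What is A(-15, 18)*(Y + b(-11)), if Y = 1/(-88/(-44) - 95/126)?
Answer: 727860/157 ≈ 4636.0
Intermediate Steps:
A(V, y) = 20
b(M) = M + 2*M² (b(M) = (M² + M²) + M = 2*M² + M = M + 2*M²)
Y = 126/157 (Y = 1/(-88*(-1/44) - 95*1/126) = 1/(2 - 95/126) = 1/(157/126) = 126/157 ≈ 0.80255)
A(-15, 18)*(Y + b(-11)) = 20*(126/157 - 11*(1 + 2*(-11))) = 20*(126/157 - 11*(1 - 22)) = 20*(126/157 - 11*(-21)) = 20*(126/157 + 231) = 20*(36393/157) = 727860/157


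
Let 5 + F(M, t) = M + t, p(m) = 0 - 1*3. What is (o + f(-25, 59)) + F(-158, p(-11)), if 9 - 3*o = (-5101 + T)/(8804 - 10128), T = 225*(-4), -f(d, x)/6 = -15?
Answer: -295957/3972 ≈ -74.511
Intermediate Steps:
f(d, x) = 90 (f(d, x) = -6*(-15) = 90)
T = -900
o = 5915/3972 (o = 3 - (-5101 - 900)/(3*(8804 - 10128)) = 3 - (-6001)/(3*(-1324)) = 3 - (-6001)*(-1)/(3*1324) = 3 - ⅓*6001/1324 = 3 - 6001/3972 = 5915/3972 ≈ 1.4892)
p(m) = -3 (p(m) = 0 - 3 = -3)
F(M, t) = -5 + M + t (F(M, t) = -5 + (M + t) = -5 + M + t)
(o + f(-25, 59)) + F(-158, p(-11)) = (5915/3972 + 90) + (-5 - 158 - 3) = 363395/3972 - 166 = -295957/3972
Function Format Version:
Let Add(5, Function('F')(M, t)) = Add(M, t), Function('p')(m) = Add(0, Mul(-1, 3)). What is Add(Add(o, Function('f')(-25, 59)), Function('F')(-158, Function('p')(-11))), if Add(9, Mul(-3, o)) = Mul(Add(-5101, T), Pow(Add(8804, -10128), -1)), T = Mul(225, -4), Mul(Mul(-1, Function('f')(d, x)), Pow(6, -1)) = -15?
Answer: Rational(-295957, 3972) ≈ -74.511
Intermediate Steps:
Function('f')(d, x) = 90 (Function('f')(d, x) = Mul(-6, -15) = 90)
T = -900
o = Rational(5915, 3972) (o = Add(3, Mul(Rational(-1, 3), Mul(Add(-5101, -900), Pow(Add(8804, -10128), -1)))) = Add(3, Mul(Rational(-1, 3), Mul(-6001, Pow(-1324, -1)))) = Add(3, Mul(Rational(-1, 3), Mul(-6001, Rational(-1, 1324)))) = Add(3, Mul(Rational(-1, 3), Rational(6001, 1324))) = Add(3, Rational(-6001, 3972)) = Rational(5915, 3972) ≈ 1.4892)
Function('p')(m) = -3 (Function('p')(m) = Add(0, -3) = -3)
Function('F')(M, t) = Add(-5, M, t) (Function('F')(M, t) = Add(-5, Add(M, t)) = Add(-5, M, t))
Add(Add(o, Function('f')(-25, 59)), Function('F')(-158, Function('p')(-11))) = Add(Add(Rational(5915, 3972), 90), Add(-5, -158, -3)) = Add(Rational(363395, 3972), -166) = Rational(-295957, 3972)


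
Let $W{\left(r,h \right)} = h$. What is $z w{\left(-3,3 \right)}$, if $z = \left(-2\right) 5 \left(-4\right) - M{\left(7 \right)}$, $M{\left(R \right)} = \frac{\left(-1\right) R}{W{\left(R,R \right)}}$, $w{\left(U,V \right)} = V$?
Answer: $123$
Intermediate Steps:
$M{\left(R \right)} = -1$ ($M{\left(R \right)} = \frac{\left(-1\right) R}{R} = -1$)
$z = 41$ ($z = \left(-2\right) 5 \left(-4\right) - -1 = \left(-10\right) \left(-4\right) + 1 = 40 + 1 = 41$)
$z w{\left(-3,3 \right)} = 41 \cdot 3 = 123$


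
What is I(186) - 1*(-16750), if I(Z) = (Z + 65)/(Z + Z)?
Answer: 6231251/372 ≈ 16751.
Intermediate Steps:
I(Z) = (65 + Z)/(2*Z) (I(Z) = (65 + Z)/((2*Z)) = (65 + Z)*(1/(2*Z)) = (65 + Z)/(2*Z))
I(186) - 1*(-16750) = (1/2)*(65 + 186)/186 - 1*(-16750) = (1/2)*(1/186)*251 + 16750 = 251/372 + 16750 = 6231251/372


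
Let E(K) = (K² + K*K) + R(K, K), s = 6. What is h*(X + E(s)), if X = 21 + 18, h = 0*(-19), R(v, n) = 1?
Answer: 0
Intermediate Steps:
h = 0
E(K) = 1 + 2*K² (E(K) = (K² + K*K) + 1 = (K² + K²) + 1 = 2*K² + 1 = 1 + 2*K²)
X = 39
h*(X + E(s)) = 0*(39 + (1 + 2*6²)) = 0*(39 + (1 + 2*36)) = 0*(39 + (1 + 72)) = 0*(39 + 73) = 0*112 = 0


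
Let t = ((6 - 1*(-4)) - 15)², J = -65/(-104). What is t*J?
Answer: 125/8 ≈ 15.625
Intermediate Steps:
J = 5/8 (J = -65*(-1/104) = 5/8 ≈ 0.62500)
t = 25 (t = ((6 + 4) - 15)² = (10 - 15)² = (-5)² = 25)
t*J = 25*(5/8) = 125/8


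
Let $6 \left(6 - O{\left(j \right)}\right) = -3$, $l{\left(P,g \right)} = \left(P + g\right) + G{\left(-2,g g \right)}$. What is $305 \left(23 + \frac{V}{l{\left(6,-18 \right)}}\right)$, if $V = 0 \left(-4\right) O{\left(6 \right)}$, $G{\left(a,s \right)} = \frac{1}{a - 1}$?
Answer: $7015$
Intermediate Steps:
$G{\left(a,s \right)} = \frac{1}{-1 + a}$
$l{\left(P,g \right)} = - \frac{1}{3} + P + g$ ($l{\left(P,g \right)} = \left(P + g\right) + \frac{1}{-1 - 2} = \left(P + g\right) + \frac{1}{-3} = \left(P + g\right) - \frac{1}{3} = - \frac{1}{3} + P + g$)
$O{\left(j \right)} = \frac{13}{2}$ ($O{\left(j \right)} = 6 - - \frac{1}{2} = 6 + \frac{1}{2} = \frac{13}{2}$)
$V = 0$ ($V = 0 \left(-4\right) \frac{13}{2} = 0 \cdot \frac{13}{2} = 0$)
$305 \left(23 + \frac{V}{l{\left(6,-18 \right)}}\right) = 305 \left(23 + \frac{0}{- \frac{1}{3} + 6 - 18}\right) = 305 \left(23 + \frac{0}{- \frac{37}{3}}\right) = 305 \left(23 + 0 \left(- \frac{3}{37}\right)\right) = 305 \left(23 + 0\right) = 305 \cdot 23 = 7015$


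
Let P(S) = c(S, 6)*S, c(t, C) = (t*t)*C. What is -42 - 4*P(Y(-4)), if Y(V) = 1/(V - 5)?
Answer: -10198/243 ≈ -41.967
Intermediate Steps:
c(t, C) = C*t² (c(t, C) = t²*C = C*t²)
Y(V) = 1/(-5 + V)
P(S) = 6*S³ (P(S) = (6*S²)*S = 6*S³)
-42 - 4*P(Y(-4)) = -42 - 24*(1/(-5 - 4))³ = -42 - 24*(1/(-9))³ = -42 - 24*(-⅑)³ = -42 - 24*(-1)/729 = -42 - 4*(-2/243) = -42 + 8/243 = -10198/243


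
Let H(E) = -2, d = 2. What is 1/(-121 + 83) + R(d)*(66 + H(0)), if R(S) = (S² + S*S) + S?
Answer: 24319/38 ≈ 639.97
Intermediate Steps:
R(S) = S + 2*S² (R(S) = (S² + S²) + S = 2*S² + S = S + 2*S²)
1/(-121 + 83) + R(d)*(66 + H(0)) = 1/(-121 + 83) + (2*(1 + 2*2))*(66 - 2) = 1/(-38) + (2*(1 + 4))*64 = -1/38 + (2*5)*64 = -1/38 + 10*64 = -1/38 + 640 = 24319/38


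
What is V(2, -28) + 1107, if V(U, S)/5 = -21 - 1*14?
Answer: 932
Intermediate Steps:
V(U, S) = -175 (V(U, S) = 5*(-21 - 1*14) = 5*(-21 - 14) = 5*(-35) = -175)
V(2, -28) + 1107 = -175 + 1107 = 932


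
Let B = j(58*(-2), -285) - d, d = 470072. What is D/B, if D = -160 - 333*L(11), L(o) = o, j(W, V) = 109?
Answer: 3823/469963 ≈ 0.0081347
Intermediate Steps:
D = -3823 (D = -160 - 333*11 = -160 - 3663 = -3823)
B = -469963 (B = 109 - 1*470072 = 109 - 470072 = -469963)
D/B = -3823/(-469963) = -3823*(-1/469963) = 3823/469963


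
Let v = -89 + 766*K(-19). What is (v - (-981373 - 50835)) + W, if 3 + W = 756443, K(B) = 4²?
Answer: 1800815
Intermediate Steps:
K(B) = 16
W = 756440 (W = -3 + 756443 = 756440)
v = 12167 (v = -89 + 766*16 = -89 + 12256 = 12167)
(v - (-981373 - 50835)) + W = (12167 - (-981373 - 50835)) + 756440 = (12167 - 1*(-1032208)) + 756440 = (12167 + 1032208) + 756440 = 1044375 + 756440 = 1800815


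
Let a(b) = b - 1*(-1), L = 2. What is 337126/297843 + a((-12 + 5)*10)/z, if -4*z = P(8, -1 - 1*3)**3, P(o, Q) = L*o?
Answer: 365768191/304991232 ≈ 1.1993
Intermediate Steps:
a(b) = 1 + b (a(b) = b + 1 = 1 + b)
P(o, Q) = 2*o
z = -1024 (z = -(2*8)**3/4 = -1/4*16**3 = -1/4*4096 = -1024)
337126/297843 + a((-12 + 5)*10)/z = 337126/297843 + (1 + (-12 + 5)*10)/(-1024) = 337126*(1/297843) + (1 - 7*10)*(-1/1024) = 337126/297843 + (1 - 70)*(-1/1024) = 337126/297843 - 69*(-1/1024) = 337126/297843 + 69/1024 = 365768191/304991232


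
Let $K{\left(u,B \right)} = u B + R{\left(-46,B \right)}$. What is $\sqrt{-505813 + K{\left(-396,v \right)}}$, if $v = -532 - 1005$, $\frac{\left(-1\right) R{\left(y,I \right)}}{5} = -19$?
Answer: $\sqrt{102934} \approx 320.83$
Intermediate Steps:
$R{\left(y,I \right)} = 95$ ($R{\left(y,I \right)} = \left(-5\right) \left(-19\right) = 95$)
$v = -1537$ ($v = -532 - 1005 = -1537$)
$K{\left(u,B \right)} = 95 + B u$ ($K{\left(u,B \right)} = u B + 95 = B u + 95 = 95 + B u$)
$\sqrt{-505813 + K{\left(-396,v \right)}} = \sqrt{-505813 + \left(95 - -608652\right)} = \sqrt{-505813 + \left(95 + 608652\right)} = \sqrt{-505813 + 608747} = \sqrt{102934}$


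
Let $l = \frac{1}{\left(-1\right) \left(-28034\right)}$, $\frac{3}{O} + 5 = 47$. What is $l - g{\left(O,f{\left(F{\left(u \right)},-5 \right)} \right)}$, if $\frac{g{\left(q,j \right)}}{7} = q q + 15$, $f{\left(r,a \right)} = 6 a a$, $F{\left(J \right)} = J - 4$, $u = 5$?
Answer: $- \frac{41223983}{392476} \approx -105.04$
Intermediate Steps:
$O = \frac{1}{14}$ ($O = \frac{3}{-5 + 47} = \frac{3}{42} = 3 \cdot \frac{1}{42} = \frac{1}{14} \approx 0.071429$)
$l = \frac{1}{28034} \approx 3.5671 \cdot 10^{-5}$
$F{\left(J \right)} = -4 + J$ ($F{\left(J \right)} = J - 4 = -4 + J$)
$f{\left(r,a \right)} = 6 a^{2}$
$g{\left(q,j \right)} = 105 + 7 q^{2}$ ($g{\left(q,j \right)} = 7 \left(q q + 15\right) = 7 \left(q^{2} + 15\right) = 7 \left(15 + q^{2}\right) = 105 + 7 q^{2}$)
$l - g{\left(O,f{\left(F{\left(u \right)},-5 \right)} \right)} = \frac{1}{28034} - \left(105 + \frac{7}{196}\right) = \frac{1}{28034} - \left(105 + 7 \cdot \frac{1}{196}\right) = \frac{1}{28034} - \left(105 + \frac{1}{28}\right) = \frac{1}{28034} - \frac{2941}{28} = - \frac{41223983}{392476}$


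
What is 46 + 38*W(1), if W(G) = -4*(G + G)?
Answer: -258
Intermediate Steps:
W(G) = -8*G
46 + 38*W(1) = 46 + 38*(-8*1) = 46 + 38*(-8) = 46 - 304 = -258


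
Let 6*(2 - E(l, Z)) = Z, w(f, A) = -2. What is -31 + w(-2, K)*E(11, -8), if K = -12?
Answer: -113/3 ≈ -37.667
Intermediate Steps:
E(l, Z) = 2 - Z/6
-31 + w(-2, K)*E(11, -8) = -31 - 2*(2 - ⅙*(-8)) = -31 - 2*(2 + 4/3) = -31 - 2*10/3 = -31 - 20/3 = -113/3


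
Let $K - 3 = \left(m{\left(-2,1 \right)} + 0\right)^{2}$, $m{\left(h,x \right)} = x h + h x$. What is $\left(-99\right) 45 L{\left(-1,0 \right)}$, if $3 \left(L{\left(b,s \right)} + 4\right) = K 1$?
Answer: $-10395$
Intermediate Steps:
$m{\left(h,x \right)} = 2 h x$ ($m{\left(h,x \right)} = h x + h x = 2 h x$)
$K = 19$ ($K = 3 + \left(2 \left(-2\right) 1 + 0\right)^{2} = 3 + \left(-4 + 0\right)^{2} = 3 + \left(-4\right)^{2} = 3 + 16 = 19$)
$L{\left(b,s \right)} = \frac{7}{3}$ ($L{\left(b,s \right)} = -4 + \frac{19 \cdot 1}{3} = -4 + \frac{1}{3} \cdot 19 = -4 + \frac{19}{3} = \frac{7}{3}$)
$\left(-99\right) 45 L{\left(-1,0 \right)} = \left(-99\right) 45 \cdot \frac{7}{3} = \left(-4455\right) \frac{7}{3} = -10395$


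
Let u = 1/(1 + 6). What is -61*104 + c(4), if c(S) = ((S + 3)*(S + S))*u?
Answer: -6336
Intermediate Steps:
u = 1/7 ≈ 0.14286
c(S) = 2*S*(3 + S)/7 (c(S) = ((S + 3)*(S + S))*(1/7) = ((3 + S)*(2*S))*(1/7) = (2*S*(3 + S))*(1/7) = 2*S*(3 + S)/7)
-61*104 + c(4) = -61*104 + (2/7)*4*(3 + 4) = -6344 + (2/7)*4*7 = -6344 + 8 = -6336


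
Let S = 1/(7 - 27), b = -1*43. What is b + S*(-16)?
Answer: -211/5 ≈ -42.200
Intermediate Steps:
b = -43
S = -1/20 (S = 1/(-20) = -1/20 ≈ -0.050000)
b + S*(-16) = -43 - 1/20*(-16) = -43 + ⅘ = -211/5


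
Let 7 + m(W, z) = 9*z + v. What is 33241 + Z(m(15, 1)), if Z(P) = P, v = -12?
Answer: 33231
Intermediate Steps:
m(W, z) = -19 + 9*z (m(W, z) = -7 + (9*z - 12) = -7 + (-12 + 9*z) = -19 + 9*z)
33241 + Z(m(15, 1)) = 33241 + (-19 + 9*1) = 33241 + (-19 + 9) = 33241 - 10 = 33231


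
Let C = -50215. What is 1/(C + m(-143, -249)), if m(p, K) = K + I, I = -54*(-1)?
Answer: -1/50410 ≈ -1.9837e-5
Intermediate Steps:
I = 54
m(p, K) = 54 + K (m(p, K) = K + 54 = 54 + K)
1/(C + m(-143, -249)) = 1/(-50215 + (54 - 249)) = 1/(-50215 - 195) = 1/(-50410) = -1/50410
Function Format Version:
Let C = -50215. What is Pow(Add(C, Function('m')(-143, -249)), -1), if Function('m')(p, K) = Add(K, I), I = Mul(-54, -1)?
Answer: Rational(-1, 50410) ≈ -1.9837e-5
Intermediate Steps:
I = 54
Function('m')(p, K) = Add(54, K) (Function('m')(p, K) = Add(K, 54) = Add(54, K))
Pow(Add(C, Function('m')(-143, -249)), -1) = Pow(Add(-50215, Add(54, -249)), -1) = Pow(Add(-50215, -195), -1) = Pow(-50410, -1) = Rational(-1, 50410)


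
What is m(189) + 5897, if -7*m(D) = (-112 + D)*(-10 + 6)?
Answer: 5941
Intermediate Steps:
m(D) = -64 + 4*D/7 (m(D) = -(-112 + D)*(-10 + 6)/7 = -(-112 + D)*(-4)/7 = -(448 - 4*D)/7 = -64 + 4*D/7)
m(189) + 5897 = (-64 + (4/7)*189) + 5897 = (-64 + 108) + 5897 = 44 + 5897 = 5941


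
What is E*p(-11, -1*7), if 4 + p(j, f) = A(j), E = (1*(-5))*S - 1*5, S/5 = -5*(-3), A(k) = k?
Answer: 5700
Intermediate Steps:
S = 75 (S = 5*(-5*(-3)) = 5*15 = 75)
E = -380 (E = (1*(-5))*75 - 1*5 = -5*75 - 5 = -375 - 5 = -380)
p(j, f) = -4 + j
E*p(-11, -1*7) = -380*(-4 - 11) = -380*(-15) = 5700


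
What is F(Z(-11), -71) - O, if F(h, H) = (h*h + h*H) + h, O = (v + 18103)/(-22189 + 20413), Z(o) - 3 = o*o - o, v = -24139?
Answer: 1298197/148 ≈ 8771.6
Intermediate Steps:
Z(o) = 3 + o² - o (Z(o) = 3 + (o*o - o) = 3 + (o² - o) = 3 + o² - o)
O = 503/148 (O = (-24139 + 18103)/(-22189 + 20413) = -6036/(-1776) = -6036*(-1/1776) = 503/148 ≈ 3.3986)
F(h, H) = h + h² + H*h (F(h, H) = (h² + H*h) + h = h + h² + H*h)
F(Z(-11), -71) - O = (3 + (-11)² - 1*(-11))*(1 - 71 + (3 + (-11)² - 1*(-11))) - 1*503/148 = (3 + 121 + 11)*(1 - 71 + (3 + 121 + 11)) - 503/148 = 135*(1 - 71 + 135) - 503/148 = 135*65 - 503/148 = 8775 - 503/148 = 1298197/148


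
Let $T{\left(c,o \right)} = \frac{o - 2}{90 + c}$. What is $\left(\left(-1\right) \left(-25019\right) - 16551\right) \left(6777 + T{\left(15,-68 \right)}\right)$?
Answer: $\frac{172145972}{3} \approx 5.7382 \cdot 10^{7}$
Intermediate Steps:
$T{\left(c,o \right)} = \frac{-2 + o}{90 + c}$
$\left(\left(-1\right) \left(-25019\right) - 16551\right) \left(6777 + T{\left(15,-68 \right)}\right) = \left(\left(-1\right) \left(-25019\right) - 16551\right) \left(6777 + \frac{-2 - 68}{90 + 15}\right) = \left(25019 - 16551\right) \left(6777 + \frac{1}{105} \left(-70\right)\right) = 8468 \left(6777 + \frac{1}{105} \left(-70\right)\right) = 8468 \left(6777 - \frac{2}{3}\right) = 8468 \cdot \frac{20329}{3} = \frac{172145972}{3}$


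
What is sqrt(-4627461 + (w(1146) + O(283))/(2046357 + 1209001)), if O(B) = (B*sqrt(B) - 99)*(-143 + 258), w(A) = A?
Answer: sqrt(-49038850275987902166 + 105945626110*sqrt(283))/3255358 ≈ 2151.2*I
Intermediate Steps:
O(B) = -11385 + 115*B**(3/2) (O(B) = (B**(3/2) - 99)*115 = (-99 + B**(3/2))*115 = -11385 + 115*B**(3/2))
sqrt(-4627461 + (w(1146) + O(283))/(2046357 + 1209001)) = sqrt(-4627461 + (1146 + (-11385 + 115*283**(3/2)))/(2046357 + 1209001)) = sqrt(-4627461 + (1146 + (-11385 + 115*(283*sqrt(283))))/3255358) = sqrt(-4627461 + (1146 + (-11385 + 32545*sqrt(283)))*(1/3255358)) = sqrt(-4627461 + (-10239 + 32545*sqrt(283))*(1/3255358)) = sqrt(-4627461 + (-10239/3255358 + 32545*sqrt(283)/3255358)) = sqrt(-15064042196277/3255358 + 32545*sqrt(283)/3255358)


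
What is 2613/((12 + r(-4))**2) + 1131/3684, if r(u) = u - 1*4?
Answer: 803699/4912 ≈ 163.62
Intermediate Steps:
r(u) = -4 + u (r(u) = u - 4 = -4 + u)
2613/((12 + r(-4))**2) + 1131/3684 = 2613/((12 + (-4 - 4))**2) + 1131/3684 = 2613/((12 - 8)**2) + 1131*(1/3684) = 2613/(4**2) + 377/1228 = 2613/16 + 377/1228 = 803699/4912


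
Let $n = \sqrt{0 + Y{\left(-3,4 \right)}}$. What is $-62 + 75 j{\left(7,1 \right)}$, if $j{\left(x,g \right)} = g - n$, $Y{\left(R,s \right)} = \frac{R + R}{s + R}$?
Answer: $13 - 75 i \sqrt{6} \approx 13.0 - 183.71 i$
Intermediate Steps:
$Y{\left(R,s \right)} = \frac{2 R}{R + s}$
$n = i \sqrt{6}$ ($n = \sqrt{0 + 2 \left(-3\right) \frac{1}{-3 + 4}} = \sqrt{0 + 2 \left(-3\right) 1^{-1}} = \sqrt{0 + 2 \left(-3\right) 1} = \sqrt{0 - 6} = \sqrt{-6} = i \sqrt{6} \approx 2.4495 i$)
$j{\left(x,g \right)} = g - i \sqrt{6}$
$-62 + 75 j{\left(7,1 \right)} = -62 + 75 \left(1 - i \sqrt{6}\right) = -62 + \left(75 - 75 i \sqrt{6}\right) = 13 - 75 i \sqrt{6}$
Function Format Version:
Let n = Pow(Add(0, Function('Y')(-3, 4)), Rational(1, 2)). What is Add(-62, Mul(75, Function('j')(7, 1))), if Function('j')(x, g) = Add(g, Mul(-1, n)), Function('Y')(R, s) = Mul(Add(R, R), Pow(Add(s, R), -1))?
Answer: Add(13, Mul(-75, I, Pow(6, Rational(1, 2)))) ≈ Add(13.000, Mul(-183.71, I))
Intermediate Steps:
Function('Y')(R, s) = Mul(2, R, Pow(Add(R, s), -1)) (Function('Y')(R, s) = Mul(Mul(2, R), Pow(Add(R, s), -1)) = Mul(2, R, Pow(Add(R, s), -1)))
n = Mul(I, Pow(6, Rational(1, 2))) (n = Pow(Add(0, Mul(2, -3, Pow(Add(-3, 4), -1))), Rational(1, 2)) = Pow(Add(0, Mul(2, -3, Pow(1, -1))), Rational(1, 2)) = Pow(Add(0, Mul(2, -3, 1)), Rational(1, 2)) = Pow(Add(0, -6), Rational(1, 2)) = Pow(-6, Rational(1, 2)) = Mul(I, Pow(6, Rational(1, 2))) ≈ Mul(2.4495, I))
Function('j')(x, g) = Add(g, Mul(-1, I, Pow(6, Rational(1, 2)))) (Function('j')(x, g) = Add(g, Mul(-1, Mul(I, Pow(6, Rational(1, 2))))) = Add(g, Mul(-1, I, Pow(6, Rational(1, 2)))))
Add(-62, Mul(75, Function('j')(7, 1))) = Add(-62, Mul(75, Add(1, Mul(-1, I, Pow(6, Rational(1, 2)))))) = Add(-62, Add(75, Mul(-75, I, Pow(6, Rational(1, 2))))) = Add(13, Mul(-75, I, Pow(6, Rational(1, 2))))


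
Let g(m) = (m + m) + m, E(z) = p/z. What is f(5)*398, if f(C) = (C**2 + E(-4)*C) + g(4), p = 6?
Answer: 11741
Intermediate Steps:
E(z) = 6/z
g(m) = 3*m (g(m) = 2*m + m = 3*m)
f(C) = 12 + C**2 - 3*C/2 (f(C) = (C**2 + (6/(-4))*C) + 3*4 = (C**2 + (6*(-1/4))*C) + 12 = (C**2 - 3*C/2) + 12 = 12 + C**2 - 3*C/2)
f(5)*398 = (12 + 5**2 - 3/2*5)*398 = (12 + 25 - 15/2)*398 = (59/2)*398 = 11741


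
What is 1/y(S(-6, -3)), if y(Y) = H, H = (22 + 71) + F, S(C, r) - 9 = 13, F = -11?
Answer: 1/82 ≈ 0.012195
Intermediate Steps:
S(C, r) = 22 (S(C, r) = 9 + 13 = 22)
H = 82 (H = (22 + 71) - 11 = 93 - 11 = 82)
y(Y) = 82
1/y(S(-6, -3)) = 1/82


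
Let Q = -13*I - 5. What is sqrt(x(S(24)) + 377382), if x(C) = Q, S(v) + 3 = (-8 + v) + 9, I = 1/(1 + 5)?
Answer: sqrt(13585494)/6 ≈ 614.31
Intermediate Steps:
I = 1/6 ≈ 0.16667
Q = -43/6 (Q = -13*1/6 - 5 = -13/6 - 5 = -43/6 ≈ -7.1667)
S(v) = -2 + v (S(v) = -3 + ((-8 + v) + 9) = -3 + (1 + v) = -2 + v)
x(C) = -43/6
sqrt(x(S(24)) + 377382) = sqrt(-43/6 + 377382) = sqrt(2264249/6) = sqrt(13585494)/6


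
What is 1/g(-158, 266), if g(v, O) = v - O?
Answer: -1/424 ≈ -0.0023585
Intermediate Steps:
1/g(-158, 266) = 1/(-158 - 1*266) = 1/(-158 - 266) = 1/(-424) = -1/424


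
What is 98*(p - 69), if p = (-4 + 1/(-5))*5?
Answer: -8820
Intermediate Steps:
p = -21 (p = (-4 - ⅕)*5 = -21/5*5 = -21)
98*(p - 69) = 98*(-21 - 69) = 98*(-90) = -8820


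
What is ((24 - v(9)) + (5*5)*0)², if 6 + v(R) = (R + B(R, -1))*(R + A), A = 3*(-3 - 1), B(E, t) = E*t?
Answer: 900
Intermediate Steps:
A = -12 (A = 3*(-4) = -12)
v(R) = -6 (v(R) = -6 + (R + R*(-1))*(R - 12) = -6 + (R - R)*(-12 + R) = -6 + 0*(-12 + R) = -6 + 0 = -6)
((24 - v(9)) + (5*5)*0)² = ((24 - 1*(-6)) + (5*5)*0)² = ((24 + 6) + 25*0)² = (30 + 0)² = 30² = 900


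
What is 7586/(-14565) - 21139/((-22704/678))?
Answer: 34762812031/55113960 ≈ 630.74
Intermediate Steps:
7586/(-14565) - 21139/((-22704/678)) = 7586*(-1/14565) - 21139/((-22704*1/678)) = -7586/14565 - 21139/(-3784/113) = -7586/14565 - 21139*(-113/3784) = -7586/14565 + 2388707/3784 = 34762812031/55113960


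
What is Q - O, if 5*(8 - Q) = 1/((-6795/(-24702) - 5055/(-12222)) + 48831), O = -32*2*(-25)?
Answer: -3259768119103369/2047593034370 ≈ -1592.0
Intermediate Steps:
O = 1600 (O = -64*(-25) = 1600)
Q = 16380735888631/2047593034370 (Q = 8 - 1/(5*((-6795/(-24702) - 5055/(-12222)) + 48831)) = 8 - 1/(5*((-6795*(-1/24702) - 5055*(-1/12222)) + 48831)) = 8 - 1/(5*((2265/8234 + 1685/4074) + 48831)) = 8 - 1/(5*(5775475/8386329 + 48831)) = 8 - 1/(5*409518606874/8386329) = 8 - ⅕*8386329/409518606874 = 8 - 8386329/2047593034370 = 16380735888631/2047593034370 ≈ 8.0000)
Q - O = 16380735888631/2047593034370 - 1*1600 = 16380735888631/2047593034370 - 1600 = -3259768119103369/2047593034370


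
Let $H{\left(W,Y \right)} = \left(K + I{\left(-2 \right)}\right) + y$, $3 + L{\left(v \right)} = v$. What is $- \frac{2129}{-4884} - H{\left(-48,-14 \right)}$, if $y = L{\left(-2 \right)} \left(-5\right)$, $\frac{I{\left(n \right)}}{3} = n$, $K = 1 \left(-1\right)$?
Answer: $- \frac{85783}{4884} \approx -17.564$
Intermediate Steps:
$L{\left(v \right)} = -3 + v$
$K = -1$
$I{\left(n \right)} = 3 n$
$y = 25$ ($y = \left(-3 - 2\right) \left(-5\right) = \left(-5\right) \left(-5\right) = 25$)
$H{\left(W,Y \right)} = 18$ ($H{\left(W,Y \right)} = \left(-1 + 3 \left(-2\right)\right) + 25 = \left(-1 - 6\right) + 25 = -7 + 25 = 18$)
$- \frac{2129}{-4884} - H{\left(-48,-14 \right)} = - \frac{2129}{-4884} - 18 = \left(-2129\right) \left(- \frac{1}{4884}\right) - 18 = \frac{2129}{4884} - 18 = - \frac{85783}{4884}$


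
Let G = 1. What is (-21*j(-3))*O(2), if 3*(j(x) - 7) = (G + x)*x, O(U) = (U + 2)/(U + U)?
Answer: -189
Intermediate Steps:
O(U) = (2 + U)/(2*U) (O(U) = (2 + U)/((2*U)) = (2 + U)*(1/(2*U)) = (2 + U)/(2*U))
j(x) = 7 + x*(1 + x)/3 (j(x) = 7 + ((1 + x)*x)/3 = 7 + (x*(1 + x))/3 = 7 + x*(1 + x)/3)
(-21*j(-3))*O(2) = (-21*(7 + (1/3)*(-3) + (1/3)*(-3)**2))*((1/2)*(2 + 2)/2) = (-21*(7 - 1 + (1/3)*9))*((1/2)*(1/2)*4) = -21*(7 - 1 + 3)*1 = -21*9*1 = -189*1 = -189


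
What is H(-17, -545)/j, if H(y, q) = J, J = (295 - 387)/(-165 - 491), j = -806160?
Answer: -23/132210240 ≈ -1.7397e-7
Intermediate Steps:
J = 23/164 (J = -92/(-656) = -92*(-1/656) = 23/164 ≈ 0.14024)
H(y, q) = 23/164
H(-17, -545)/j = (23/164)/(-806160) = (23/164)*(-1/806160) = -23/132210240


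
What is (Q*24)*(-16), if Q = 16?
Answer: -6144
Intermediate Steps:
(Q*24)*(-16) = (16*24)*(-16) = 384*(-16) = -6144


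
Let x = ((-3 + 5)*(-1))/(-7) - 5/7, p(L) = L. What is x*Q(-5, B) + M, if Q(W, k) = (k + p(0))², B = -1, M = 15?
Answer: 102/7 ≈ 14.571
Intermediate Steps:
Q(W, k) = k² (Q(W, k) = (k + 0)² = k²)
x = -3/7 (x = (2*(-1))*(-⅐) - 5*⅐ = -2*(-⅐) - 5/7 = 2/7 - 5/7 = -3/7 ≈ -0.42857)
x*Q(-5, B) + M = -3/7*(-1)² + 15 = -3/7*1 + 15 = -3/7 + 15 = 102/7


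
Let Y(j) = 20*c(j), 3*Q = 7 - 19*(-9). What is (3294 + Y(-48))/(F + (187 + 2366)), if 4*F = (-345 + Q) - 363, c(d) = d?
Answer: 14004/14345 ≈ 0.97623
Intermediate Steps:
Q = 178/3 (Q = (7 - 19*(-9))/3 = (7 + 171)/3 = (1/3)*178 = 178/3 ≈ 59.333)
Y(j) = 20*j
F = -973/6 (F = ((-345 + 178/3) - 363)/4 = (-857/3 - 363)/4 = (1/4)*(-1946/3) = -973/6 ≈ -162.17)
(3294 + Y(-48))/(F + (187 + 2366)) = (3294 + 20*(-48))/(-973/6 + (187 + 2366)) = (3294 - 960)/(-973/6 + 2553) = 2334/(14345/6) = 2334*(6/14345) = 14004/14345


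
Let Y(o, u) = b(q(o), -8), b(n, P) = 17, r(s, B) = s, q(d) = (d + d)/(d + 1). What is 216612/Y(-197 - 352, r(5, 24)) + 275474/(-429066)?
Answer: 46468080667/3647061 ≈ 12741.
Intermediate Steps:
q(d) = 2*d/(1 + d) (q(d) = (2*d)/(1 + d) = 2*d/(1 + d))
Y(o, u) = 17
216612/Y(-197 - 352, r(5, 24)) + 275474/(-429066) = 216612/17 + 275474/(-429066) = 216612*(1/17) + 275474*(-1/429066) = 216612/17 - 137737/214533 = 46468080667/3647061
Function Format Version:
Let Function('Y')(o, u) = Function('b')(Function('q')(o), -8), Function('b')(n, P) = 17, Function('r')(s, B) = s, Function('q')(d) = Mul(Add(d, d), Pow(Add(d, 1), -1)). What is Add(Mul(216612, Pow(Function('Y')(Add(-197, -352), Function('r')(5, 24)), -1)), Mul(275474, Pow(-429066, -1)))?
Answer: Rational(46468080667, 3647061) ≈ 12741.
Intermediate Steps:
Function('q')(d) = Mul(2, d, Pow(Add(1, d), -1)) (Function('q')(d) = Mul(Mul(2, d), Pow(Add(1, d), -1)) = Mul(2, d, Pow(Add(1, d), -1)))
Function('Y')(o, u) = 17
Add(Mul(216612, Pow(Function('Y')(Add(-197, -352), Function('r')(5, 24)), -1)), Mul(275474, Pow(-429066, -1))) = Add(Mul(216612, Pow(17, -1)), Mul(275474, Pow(-429066, -1))) = Add(Mul(216612, Rational(1, 17)), Mul(275474, Rational(-1, 429066))) = Add(Rational(216612, 17), Rational(-137737, 214533)) = Rational(46468080667, 3647061)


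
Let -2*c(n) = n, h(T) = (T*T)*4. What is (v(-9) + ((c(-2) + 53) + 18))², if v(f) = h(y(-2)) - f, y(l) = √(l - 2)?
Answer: 4225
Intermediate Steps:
y(l) = √(-2 + l)
h(T) = 4*T² (h(T) = T²*4 = 4*T²)
c(n) = -n/2
v(f) = -16 - f (v(f) = 4*(√(-2 - 2))² - f = 4*(√(-4))² - f = 4*(2*I)² - f = 4*(-4) - f = -16 - f)
(v(-9) + ((c(-2) + 53) + 18))² = ((-16 - 1*(-9)) + ((-½*(-2) + 53) + 18))² = ((-16 + 9) + ((1 + 53) + 18))² = (-7 + (54 + 18))² = (-7 + 72)² = 65² = 4225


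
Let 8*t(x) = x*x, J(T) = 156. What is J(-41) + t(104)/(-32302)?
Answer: 2518880/16151 ≈ 155.96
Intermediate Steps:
t(x) = x²/8 (t(x) = (x*x)/8 = x²/8)
J(-41) + t(104)/(-32302) = 156 + ((⅛)*104²)/(-32302) = 156 + ((⅛)*10816)*(-1/32302) = 156 + 1352*(-1/32302) = 156 - 676/16151 = 2518880/16151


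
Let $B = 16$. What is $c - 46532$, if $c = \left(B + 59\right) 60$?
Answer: $-42032$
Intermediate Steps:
$c = 4500$ ($c = \left(16 + 59\right) 60 = 75 \cdot 60 = 4500$)
$c - 46532 = 4500 - 46532 = -42032$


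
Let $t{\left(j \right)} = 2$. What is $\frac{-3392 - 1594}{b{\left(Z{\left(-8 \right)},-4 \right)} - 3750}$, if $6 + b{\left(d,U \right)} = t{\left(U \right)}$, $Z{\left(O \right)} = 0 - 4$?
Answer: $\frac{2493}{1877} \approx 1.3282$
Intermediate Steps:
$Z{\left(O \right)} = -4$ ($Z{\left(O \right)} = 0 - 4 = -4$)
$b{\left(d,U \right)} = -4$ ($b{\left(d,U \right)} = -6 + 2 = -4$)
$\frac{-3392 - 1594}{b{\left(Z{\left(-8 \right)},-4 \right)} - 3750} = \frac{-3392 - 1594}{-4 - 3750} = - \frac{4986}{-3754} = \left(-4986\right) \left(- \frac{1}{3754}\right) = \frac{2493}{1877}$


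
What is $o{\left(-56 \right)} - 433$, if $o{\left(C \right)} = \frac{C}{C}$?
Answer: $-432$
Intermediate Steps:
$o{\left(C \right)} = 1$
$o{\left(-56 \right)} - 433 = 1 - 433 = -432$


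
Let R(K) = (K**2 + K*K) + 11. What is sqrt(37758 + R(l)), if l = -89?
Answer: sqrt(53611) ≈ 231.54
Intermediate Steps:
R(K) = 11 + 2*K**2 (R(K) = (K**2 + K**2) + 11 = 2*K**2 + 11 = 11 + 2*K**2)
sqrt(37758 + R(l)) = sqrt(37758 + (11 + 2*(-89)**2)) = sqrt(37758 + (11 + 2*7921)) = sqrt(37758 + (11 + 15842)) = sqrt(37758 + 15853) = sqrt(53611)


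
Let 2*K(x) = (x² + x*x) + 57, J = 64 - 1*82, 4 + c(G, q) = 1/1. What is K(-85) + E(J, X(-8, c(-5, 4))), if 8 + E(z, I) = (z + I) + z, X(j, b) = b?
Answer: 14413/2 ≈ 7206.5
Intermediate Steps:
c(G, q) = -3 (c(G, q) = -4 + 1/1 = -4 + 1 = -3)
J = -18 (J = 64 - 82 = -18)
K(x) = 57/2 + x² (K(x) = ((x² + x*x) + 57)/2 = ((x² + x²) + 57)/2 = (2*x² + 57)/2 = (57 + 2*x²)/2 = 57/2 + x²)
E(z, I) = -8 + I + 2*z (E(z, I) = -8 + ((z + I) + z) = -8 + ((I + z) + z) = -8 + (I + 2*z) = -8 + I + 2*z)
K(-85) + E(J, X(-8, c(-5, 4))) = (57/2 + (-85)²) + (-8 - 3 + 2*(-18)) = (57/2 + 7225) + (-8 - 3 - 36) = 14507/2 - 47 = 14413/2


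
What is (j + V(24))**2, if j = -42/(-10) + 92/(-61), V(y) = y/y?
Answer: 1267876/93025 ≈ 13.629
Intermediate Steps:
V(y) = 1
j = 821/305 (j = -42*(-1/10) + 92*(-1/61) = 21/5 - 92/61 = 821/305 ≈ 2.6918)
(j + V(24))**2 = (821/305 + 1)**2 = (1126/305)**2 = 1267876/93025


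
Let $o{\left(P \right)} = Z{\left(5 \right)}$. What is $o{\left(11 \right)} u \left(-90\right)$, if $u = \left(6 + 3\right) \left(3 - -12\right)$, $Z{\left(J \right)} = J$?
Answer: $-60750$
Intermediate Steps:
$o{\left(P \right)} = 5$
$u = 135$ ($u = 9 \left(3 + 12\right) = 9 \cdot 15 = 135$)
$o{\left(11 \right)} u \left(-90\right) = 5 \cdot 135 \left(-90\right) = 675 \left(-90\right) = -60750$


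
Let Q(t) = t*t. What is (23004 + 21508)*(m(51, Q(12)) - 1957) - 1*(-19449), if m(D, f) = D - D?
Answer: -87090535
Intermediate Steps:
Q(t) = t²
m(D, f) = 0
(23004 + 21508)*(m(51, Q(12)) - 1957) - 1*(-19449) = (23004 + 21508)*(0 - 1957) - 1*(-19449) = 44512*(-1957) + 19449 = -87109984 + 19449 = -87090535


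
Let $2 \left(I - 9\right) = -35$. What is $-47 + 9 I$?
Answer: $- \frac{247}{2} \approx -123.5$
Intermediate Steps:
$I = - \frac{17}{2}$ ($I = 9 + \frac{1}{2} \left(-35\right) = 9 - \frac{35}{2} = - \frac{17}{2} \approx -8.5$)
$-47 + 9 I = -47 + 9 \left(- \frac{17}{2}\right) = -47 - \frac{153}{2} = - \frac{247}{2}$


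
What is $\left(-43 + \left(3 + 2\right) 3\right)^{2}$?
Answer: $784$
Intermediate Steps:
$\left(-43 + \left(3 + 2\right) 3\right)^{2} = \left(-43 + 5 \cdot 3\right)^{2} = \left(-43 + 15\right)^{2} = \left(-28\right)^{2} = 784$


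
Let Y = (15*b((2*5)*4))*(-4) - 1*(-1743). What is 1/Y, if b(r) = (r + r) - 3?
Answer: -1/2877 ≈ -0.00034758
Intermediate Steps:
b(r) = -3 + 2*r (b(r) = 2*r - 3 = -3 + 2*r)
Y = -2877 (Y = (15*(-3 + 2*((2*5)*4)))*(-4) - 1*(-1743) = (15*(-3 + 2*(10*4)))*(-4) + 1743 = (15*(-3 + 2*40))*(-4) + 1743 = (15*(-3 + 80))*(-4) + 1743 = (15*77)*(-4) + 1743 = 1155*(-4) + 1743 = -4620 + 1743 = -2877)
1/Y = 1/(-2877) = -1/2877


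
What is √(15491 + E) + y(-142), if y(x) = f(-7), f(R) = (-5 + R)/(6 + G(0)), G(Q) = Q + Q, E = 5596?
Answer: -2 + 3*√2343 ≈ 143.21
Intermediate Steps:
G(Q) = 2*Q
f(R) = -⅚ + R/6 (f(R) = (-5 + R)/(6 + 2*0) = (-5 + R)/(6 + 0) = (-5 + R)/6 = (-5 + R)*(⅙) = -⅚ + R/6)
y(x) = -2 (y(x) = -⅚ + (⅙)*(-7) = -⅚ - 7/6 = -2)
√(15491 + E) + y(-142) = √(15491 + 5596) - 2 = √21087 - 2 = 3*√2343 - 2 = -2 + 3*√2343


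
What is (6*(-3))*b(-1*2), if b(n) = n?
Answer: 36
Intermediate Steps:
(6*(-3))*b(-1*2) = (6*(-3))*(-1*2) = -18*(-2) = 36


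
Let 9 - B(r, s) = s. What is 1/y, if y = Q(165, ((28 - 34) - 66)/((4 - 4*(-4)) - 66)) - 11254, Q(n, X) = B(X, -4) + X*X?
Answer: -529/5945193 ≈ -8.8979e-5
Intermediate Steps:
B(r, s) = 9 - s
Q(n, X) = 13 + X² (Q(n, X) = (9 - 1*(-4)) + X*X = (9 + 4) + X² = 13 + X²)
y = -5945193/529 (y = (13 + (((28 - 34) - 66)/((4 - 4*(-4)) - 66))²) - 11254 = (13 + ((-6 - 66)/((4 + 16) - 66))²) - 11254 = (13 + (-72/(20 - 66))²) - 11254 = (13 + (-72/(-46))²) - 11254 = (13 + (-72*(-1/46))²) - 11254 = (13 + (36/23)²) - 11254 = (13 + 1296/529) - 11254 = 8173/529 - 11254 = -5945193/529 ≈ -11239.)
1/y = 1/(-5945193/529) = -529/5945193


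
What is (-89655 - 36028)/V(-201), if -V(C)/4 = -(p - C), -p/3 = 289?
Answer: 125683/2664 ≈ 47.178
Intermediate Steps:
p = -867 (p = -3*289 = -867)
V(C) = -3468 - 4*C (V(C) = -(-4)*(-867 - C) = -4*(867 + C) = -3468 - 4*C)
(-89655 - 36028)/V(-201) = (-89655 - 36028)/(-3468 - 4*(-201)) = -125683/(-3468 + 804) = -125683/(-2664) = -125683*(-1/2664) = 125683/2664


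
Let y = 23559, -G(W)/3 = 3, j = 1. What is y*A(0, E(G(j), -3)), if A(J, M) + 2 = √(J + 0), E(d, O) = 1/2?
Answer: -47118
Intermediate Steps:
G(W) = -9 (G(W) = -3*3 = -9)
E(d, O) = ½ (E(d, O) = 1*(½) = ½)
A(J, M) = -2 + √J (A(J, M) = -2 + √(J + 0) = -2 + √J)
y*A(0, E(G(j), -3)) = 23559*(-2 + √0) = 23559*(-2 + 0) = 23559*(-2) = -47118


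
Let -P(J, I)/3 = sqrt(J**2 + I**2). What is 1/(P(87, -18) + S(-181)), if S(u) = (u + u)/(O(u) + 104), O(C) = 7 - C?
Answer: 26426/1514191931 - 191844*sqrt(877)/1514191931 ≈ -0.0037346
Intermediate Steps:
S(u) = 2*u/(111 - u) (S(u) = (u + u)/((7 - u) + 104) = (2*u)/(111 - u) = 2*u/(111 - u))
P(J, I) = -3*sqrt(I**2 + J**2) (P(J, I) = -3*sqrt(J**2 + I**2) = -3*sqrt(I**2 + J**2))
1/(P(87, -18) + S(-181)) = 1/(-3*sqrt((-18)**2 + 87**2) - 2*(-181)/(-111 - 181)) = 1/(-3*sqrt(324 + 7569) - 2*(-181)/(-292)) = 1/(-9*sqrt(877) - 2*(-181)*(-1/292)) = 1/(-9*sqrt(877) - 181/146) = 1/(-181/146 - 9*sqrt(877))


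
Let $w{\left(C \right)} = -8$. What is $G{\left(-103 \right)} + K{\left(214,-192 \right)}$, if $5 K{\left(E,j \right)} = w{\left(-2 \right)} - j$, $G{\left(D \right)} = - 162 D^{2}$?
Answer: $- \frac{8593106}{5} \approx -1.7186 \cdot 10^{6}$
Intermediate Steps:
$K{\left(E,j \right)} = - \frac{8}{5} - \frac{j}{5}$ ($K{\left(E,j \right)} = \frac{-8 - j}{5} = - \frac{8}{5} - \frac{j}{5}$)
$G{\left(-103 \right)} + K{\left(214,-192 \right)} = - 162 \left(-103\right)^{2} - - \frac{184}{5} = \left(-162\right) 10609 + \left(- \frac{8}{5} + \frac{192}{5}\right) = -1718658 + \frac{184}{5} = - \frac{8593106}{5}$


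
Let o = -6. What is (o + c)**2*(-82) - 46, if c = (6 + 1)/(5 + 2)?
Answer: -2096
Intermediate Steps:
c = 1 (c = 7/7 = 7*(1/7) = 1)
(o + c)**2*(-82) - 46 = (-6 + 1)**2*(-82) - 46 = (-5)**2*(-82) - 46 = 25*(-82) - 46 = -2050 - 46 = -2096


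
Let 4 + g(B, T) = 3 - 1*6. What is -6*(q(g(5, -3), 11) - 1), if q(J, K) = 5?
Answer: -24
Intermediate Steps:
g(B, T) = -7 (g(B, T) = -4 + (3 - 1*6) = -4 + (3 - 6) = -4 - 3 = -7)
-6*(q(g(5, -3), 11) - 1) = -6*(5 - 1) = -6*4 = -24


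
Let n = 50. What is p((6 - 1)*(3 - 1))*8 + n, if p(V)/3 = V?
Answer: 290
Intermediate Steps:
p(V) = 3*V
p((6 - 1)*(3 - 1))*8 + n = (3*((6 - 1)*(3 - 1)))*8 + 50 = (3*(5*2))*8 + 50 = (3*10)*8 + 50 = 30*8 + 50 = 240 + 50 = 290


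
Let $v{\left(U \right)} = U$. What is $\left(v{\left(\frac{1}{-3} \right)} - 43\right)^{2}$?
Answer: $\frac{16900}{9} \approx 1877.8$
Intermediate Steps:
$\left(v{\left(\frac{1}{-3} \right)} - 43\right)^{2} = \left(\frac{1}{-3} - 43\right)^{2} = \left(- \frac{1}{3} - 43\right)^{2} = \left(- \frac{130}{3}\right)^{2} = \frac{16900}{9}$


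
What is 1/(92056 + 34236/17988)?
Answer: 1499/137994797 ≈ 1.0863e-5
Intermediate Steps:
1/(92056 + 34236/17988) = 1/(92056 + 34236*(1/17988)) = 1/(92056 + 2853/1499) = 1/(137994797/1499) = 1499/137994797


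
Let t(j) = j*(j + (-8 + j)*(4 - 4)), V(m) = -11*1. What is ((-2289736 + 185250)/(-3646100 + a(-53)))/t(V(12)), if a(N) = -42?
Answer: 1052243/220591591 ≈ 0.0047701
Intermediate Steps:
V(m) = -11
t(j) = j**2 (t(j) = j*(j + (-8 + j)*0) = j*(j + 0) = j*j = j**2)
((-2289736 + 185250)/(-3646100 + a(-53)))/t(V(12)) = ((-2289736 + 185250)/(-3646100 - 42))/((-11)**2) = -2104486/(-3646142)/121 = -2104486*(-1/3646142)*(1/121) = (1052243/1823071)*(1/121) = 1052243/220591591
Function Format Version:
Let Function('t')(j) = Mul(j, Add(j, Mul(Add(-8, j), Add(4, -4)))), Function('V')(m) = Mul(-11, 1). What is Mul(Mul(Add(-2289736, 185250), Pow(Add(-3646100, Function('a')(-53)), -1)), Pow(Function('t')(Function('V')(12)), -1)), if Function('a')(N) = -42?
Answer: Rational(1052243, 220591591) ≈ 0.0047701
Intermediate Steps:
Function('V')(m) = -11
Function('t')(j) = Pow(j, 2) (Function('t')(j) = Mul(j, Add(j, Mul(Add(-8, j), 0))) = Mul(j, Add(j, 0)) = Mul(j, j) = Pow(j, 2))
Mul(Mul(Add(-2289736, 185250), Pow(Add(-3646100, Function('a')(-53)), -1)), Pow(Function('t')(Function('V')(12)), -1)) = Mul(Mul(Add(-2289736, 185250), Pow(Add(-3646100, -42), -1)), Pow(Pow(-11, 2), -1)) = Mul(Mul(-2104486, Pow(-3646142, -1)), Pow(121, -1)) = Mul(Mul(-2104486, Rational(-1, 3646142)), Rational(1, 121)) = Mul(Rational(1052243, 1823071), Rational(1, 121)) = Rational(1052243, 220591591)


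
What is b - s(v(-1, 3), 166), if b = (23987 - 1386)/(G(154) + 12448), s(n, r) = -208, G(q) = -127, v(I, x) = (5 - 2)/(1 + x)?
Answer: 2585369/12321 ≈ 209.83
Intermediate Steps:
v(I, x) = 3/(1 + x)
b = 22601/12321 (b = (23987 - 1386)/(-127 + 12448) = 22601/12321 ≈ 1.8343)
b - s(v(-1, 3), 166) = 22601/12321 - 1*(-208) = 22601/12321 + 208 = 2585369/12321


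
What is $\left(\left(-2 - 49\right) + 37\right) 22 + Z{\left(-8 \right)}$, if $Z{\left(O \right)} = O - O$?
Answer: $-308$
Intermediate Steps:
$Z{\left(O \right)} = 0$
$\left(\left(-2 - 49\right) + 37\right) 22 + Z{\left(-8 \right)} = \left(\left(-2 - 49\right) + 37\right) 22 + 0 = \left(-51 + 37\right) 22 + 0 = \left(-14\right) 22 + 0 = -308 + 0 = -308$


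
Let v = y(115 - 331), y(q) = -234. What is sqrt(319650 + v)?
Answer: 2*sqrt(79854) ≈ 565.17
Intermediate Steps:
v = -234
sqrt(319650 + v) = sqrt(319650 - 234) = sqrt(319416) = 2*sqrt(79854)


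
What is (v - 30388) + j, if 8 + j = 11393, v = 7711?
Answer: -11292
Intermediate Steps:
j = 11385 (j = -8 + 11393 = 11385)
(v - 30388) + j = (7711 - 30388) + 11385 = -22677 + 11385 = -11292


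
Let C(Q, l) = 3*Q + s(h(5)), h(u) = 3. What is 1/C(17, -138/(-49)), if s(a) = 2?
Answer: 1/53 ≈ 0.018868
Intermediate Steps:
C(Q, l) = 2 + 3*Q (C(Q, l) = 3*Q + 2 = 2 + 3*Q)
1/C(17, -138/(-49)) = 1/(2 + 3*17) = 1/(2 + 51) = 1/53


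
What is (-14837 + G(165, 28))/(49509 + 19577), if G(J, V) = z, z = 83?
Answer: -7377/34543 ≈ -0.21356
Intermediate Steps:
G(J, V) = 83
(-14837 + G(165, 28))/(49509 + 19577) = (-14837 + 83)/(49509 + 19577) = -14754/69086 = -14754*1/69086 = -7377/34543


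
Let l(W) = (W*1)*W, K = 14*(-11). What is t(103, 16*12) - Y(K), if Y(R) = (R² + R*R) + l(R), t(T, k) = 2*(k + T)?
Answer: -70558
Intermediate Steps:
K = -154
l(W) = W² (l(W) = W*W = W²)
t(T, k) = 2*T + 2*k (t(T, k) = 2*(T + k) = 2*T + 2*k)
Y(R) = 3*R² (Y(R) = (R² + R*R) + R² = (R² + R²) + R² = 2*R² + R² = 3*R²)
t(103, 16*12) - Y(K) = (2*103 + 2*(16*12)) - 3*(-154)² = (206 + 2*192) - 3*23716 = (206 + 384) - 1*71148 = 590 - 71148 = -70558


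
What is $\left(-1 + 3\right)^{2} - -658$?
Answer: $662$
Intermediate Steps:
$\left(-1 + 3\right)^{2} - -658 = 2^{2} + 658 = 4 + 658 = 662$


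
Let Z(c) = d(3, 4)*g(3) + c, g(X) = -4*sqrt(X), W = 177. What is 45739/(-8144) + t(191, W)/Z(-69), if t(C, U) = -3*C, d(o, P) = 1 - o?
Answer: 37669279/12403312 + 1528*sqrt(3)/1523 ≈ 4.7748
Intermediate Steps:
Z(c) = c + 8*sqrt(3) (Z(c) = (1 - 1*3)*(-4*sqrt(3)) + c = (1 - 3)*(-4*sqrt(3)) + c = -(-8)*sqrt(3) + c = 8*sqrt(3) + c = c + 8*sqrt(3))
45739/(-8144) + t(191, W)/Z(-69) = 45739/(-8144) + (-3*191)/(-69 + 8*sqrt(3)) = 45739*(-1/8144) - 573/(-69 + 8*sqrt(3)) = -45739/8144 - 573/(-69 + 8*sqrt(3))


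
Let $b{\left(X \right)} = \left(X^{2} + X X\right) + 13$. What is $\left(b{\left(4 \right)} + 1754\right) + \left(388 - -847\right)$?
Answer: $3034$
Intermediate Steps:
$b{\left(X \right)} = 13 + 2 X^{2}$ ($b{\left(X \right)} = \left(X^{2} + X^{2}\right) + 13 = 2 X^{2} + 13 = 13 + 2 X^{2}$)
$\left(b{\left(4 \right)} + 1754\right) + \left(388 - -847\right) = \left(\left(13 + 2 \cdot 4^{2}\right) + 1754\right) + \left(388 - -847\right) = \left(\left(13 + 2 \cdot 16\right) + 1754\right) + \left(388 + 847\right) = \left(\left(13 + 32\right) + 1754\right) + 1235 = \left(45 + 1754\right) + 1235 = 1799 + 1235 = 3034$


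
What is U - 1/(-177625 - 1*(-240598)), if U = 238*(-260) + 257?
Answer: -3880585180/62973 ≈ -61623.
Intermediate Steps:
U = -61623 (U = -61880 + 257 = -61623)
U - 1/(-177625 - 1*(-240598)) = -61623 - 1/(-177625 - 1*(-240598)) = -61623 - 1/(-177625 + 240598) = -61623 - 1/62973 = -3880585180/62973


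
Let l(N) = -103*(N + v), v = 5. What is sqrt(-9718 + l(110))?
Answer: I*sqrt(21563) ≈ 146.84*I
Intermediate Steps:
l(N) = -515 - 103*N (l(N) = -103*(N + 5) = -103*(5 + N) = -515 - 103*N)
sqrt(-9718 + l(110)) = sqrt(-9718 + (-515 - 103*110)) = sqrt(-9718 + (-515 - 11330)) = sqrt(-9718 - 11845) = sqrt(-21563) = I*sqrt(21563)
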